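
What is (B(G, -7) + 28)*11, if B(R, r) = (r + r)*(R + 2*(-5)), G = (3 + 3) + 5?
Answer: 154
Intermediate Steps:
G = 11 (G = 6 + 5 = 11)
B(R, r) = 2*r*(-10 + R) (B(R, r) = (2*r)*(R - 10) = (2*r)*(-10 + R) = 2*r*(-10 + R))
(B(G, -7) + 28)*11 = (2*(-7)*(-10 + 11) + 28)*11 = (2*(-7)*1 + 28)*11 = (-14 + 28)*11 = 14*11 = 154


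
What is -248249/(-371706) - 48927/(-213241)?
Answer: 1734715231/1933242906 ≈ 0.89731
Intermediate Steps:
-248249/(-371706) - 48927/(-213241) = -248249*(-1/371706) - 48927*(-1/213241) = 248249/371706 + 48927/213241 = 1734715231/1933242906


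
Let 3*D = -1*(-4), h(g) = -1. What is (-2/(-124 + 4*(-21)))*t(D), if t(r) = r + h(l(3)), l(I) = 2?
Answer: 1/312 ≈ 0.0032051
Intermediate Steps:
D = 4/3 (D = (-1*(-4))/3 = (1/3)*4 = 4/3 ≈ 1.3333)
t(r) = -1 + r (t(r) = r - 1 = -1 + r)
(-2/(-124 + 4*(-21)))*t(D) = (-2/(-124 + 4*(-21)))*(-1 + 4/3) = (-2/(-124 - 84))*(1/3) = (-2/(-208))*(1/3) = -1/208*(-2)*(1/3) = (1/104)*(1/3) = 1/312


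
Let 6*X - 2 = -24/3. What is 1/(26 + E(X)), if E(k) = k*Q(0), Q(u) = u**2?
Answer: 1/26 ≈ 0.038462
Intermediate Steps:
X = -1 (X = 1/3 + (-24/3)/6 = 1/3 + (-24*1/3)/6 = 1/3 + (1/6)*(-8) = 1/3 - 4/3 = -1)
E(k) = 0 (E(k) = k*0**2 = k*0 = 0)
1/(26 + E(X)) = 1/(26 + 0) = 1/26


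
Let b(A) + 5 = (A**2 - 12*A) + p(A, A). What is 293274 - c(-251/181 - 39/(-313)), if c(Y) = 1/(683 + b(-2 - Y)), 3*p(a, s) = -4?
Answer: 1937341471166158425/6605909425298 ≈ 2.9327e+5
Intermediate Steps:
p(a, s) = -4/3 (p(a, s) = (1/3)*(-4) = -4/3)
b(A) = -19/3 + A**2 - 12*A (b(A) = -5 + ((A**2 - 12*A) - 4/3) = -5 + (-4/3 + A**2 - 12*A) = -19/3 + A**2 - 12*A)
c(Y) = 1/(2102/3 + (-2 - Y)**2 + 12*Y) (c(Y) = 1/(683 + (-19/3 + (-2 - Y)**2 - 12*(-2 - Y))) = 1/(683 + (-19/3 + (-2 - Y)**2 + (24 + 12*Y))) = 1/(683 + (53/3 + (-2 - Y)**2 + 12*Y)) = 1/(2102/3 + (-2 - Y)**2 + 12*Y))
293274 - c(-251/181 - 39/(-313)) = 293274 - 3/(2114 + 3*(-251/181 - 39/(-313))**2 + 48*(-251/181 - 39/(-313))) = 293274 - 3/(2114 + 3*(-251*1/181 - 39*(-1/313))**2 + 48*(-251*1/181 - 39*(-1/313))) = 293274 - 3/(2114 + 3*(-251/181 + 39/313)**2 + 48*(-251/181 + 39/313)) = 293274 - 3/(2114 + 3*(-71504/56653)**2 + 48*(-71504/56653)) = 293274 - 3/(2114 + 3*(5112822016/3209562409) - 3432192/56653) = 293274 - 3/(2114 + 15338466048/3209562409 - 3432192/56653) = 293274 - 3/6605909425298/3209562409 = 293274 - 3*3209562409/6605909425298 = 293274 - 1*9628687227/6605909425298 = 293274 - 9628687227/6605909425298 = 1937341471166158425/6605909425298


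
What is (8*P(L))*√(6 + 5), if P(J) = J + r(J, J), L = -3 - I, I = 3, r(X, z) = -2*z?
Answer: 48*√11 ≈ 159.20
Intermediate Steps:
L = -6 (L = -3 - 1*3 = -3 - 3 = -6)
P(J) = -J (P(J) = J - 2*J = -J)
(8*P(L))*√(6 + 5) = (8*(-1*(-6)))*√(6 + 5) = (8*6)*√11 = 48*√11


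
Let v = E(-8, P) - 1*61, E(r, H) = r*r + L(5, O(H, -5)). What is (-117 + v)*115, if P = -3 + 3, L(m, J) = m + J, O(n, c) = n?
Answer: -12535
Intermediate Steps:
L(m, J) = J + m
P = 0
E(r, H) = 5 + H + r**2 (E(r, H) = r*r + (H + 5) = r**2 + (5 + H) = 5 + H + r**2)
v = 8 (v = (5 + 0 + (-8)**2) - 1*61 = (5 + 0 + 64) - 61 = 69 - 61 = 8)
(-117 + v)*115 = (-117 + 8)*115 = -109*115 = -12535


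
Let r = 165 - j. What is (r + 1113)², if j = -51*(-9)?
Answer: 670761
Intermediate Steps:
j = 459
r = -294 (r = 165 - 1*459 = 165 - 459 = -294)
(r + 1113)² = (-294 + 1113)² = 819² = 670761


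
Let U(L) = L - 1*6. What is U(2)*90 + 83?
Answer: -277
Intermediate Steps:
U(L) = -6 + L (U(L) = L - 6 = -6 + L)
U(2)*90 + 83 = (-6 + 2)*90 + 83 = -4*90 + 83 = -360 + 83 = -277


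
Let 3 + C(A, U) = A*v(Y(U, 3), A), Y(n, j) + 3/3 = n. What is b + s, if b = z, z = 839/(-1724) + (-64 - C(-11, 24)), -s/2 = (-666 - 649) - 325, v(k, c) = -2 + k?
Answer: 5946961/1724 ≈ 3449.5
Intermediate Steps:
Y(n, j) = -1 + n
C(A, U) = -3 + A*(-3 + U) (C(A, U) = -3 + A*(-2 + (-1 + U)) = -3 + A*(-3 + U))
s = 3280 (s = -2*((-666 - 649) - 325) = -2*(-1315 - 325) = -2*(-1640) = 3280)
z = 292241/1724 (z = 839/(-1724) + (-64 - (-3 - 11*(-3 + 24))) = 839*(-1/1724) + (-64 - (-3 - 11*21)) = -839/1724 + (-64 - (-3 - 231)) = -839/1724 + (-64 - 1*(-234)) = -839/1724 + (-64 + 234) = -839/1724 + 170 = 292241/1724 ≈ 169.51)
b = 292241/1724 ≈ 169.51
b + s = 292241/1724 + 3280 = 5946961/1724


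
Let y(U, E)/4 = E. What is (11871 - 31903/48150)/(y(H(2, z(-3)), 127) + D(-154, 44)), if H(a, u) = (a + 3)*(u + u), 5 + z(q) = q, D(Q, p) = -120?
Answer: 571556747/18682200 ≈ 30.594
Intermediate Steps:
z(q) = -5 + q
H(a, u) = 2*u*(3 + a) (H(a, u) = (3 + a)*(2*u) = 2*u*(3 + a))
y(U, E) = 4*E
(11871 - 31903/48150)/(y(H(2, z(-3)), 127) + D(-154, 44)) = (11871 - 31903/48150)/(4*127 - 120) = (11871 - 31903*1/48150)/(508 - 120) = (11871 - 31903/48150)/388 = (571556747/48150)*(1/388) = 571556747/18682200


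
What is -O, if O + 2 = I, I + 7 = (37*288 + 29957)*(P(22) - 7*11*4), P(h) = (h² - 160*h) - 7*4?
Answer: 136947045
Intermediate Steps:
P(h) = -28 + h² - 160*h (P(h) = (h² - 160*h) - 28 = -28 + h² - 160*h)
I = -136947043 (I = -7 + (37*288 + 29957)*((-28 + 22² - 160*22) - 7*11*4) = -7 + (10656 + 29957)*((-28 + 484 - 3520) - 77*4) = -7 + 40613*(-3064 - 308) = -7 + 40613*(-3372) = -7 - 136947036 = -136947043)
O = -136947045 (O = -2 - 136947043 = -136947045)
-O = -1*(-136947045) = 136947045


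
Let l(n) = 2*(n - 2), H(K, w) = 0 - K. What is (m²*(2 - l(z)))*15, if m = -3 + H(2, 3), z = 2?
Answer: 750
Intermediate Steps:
H(K, w) = -K
l(n) = -4 + 2*n (l(n) = 2*(-2 + n) = -4 + 2*n)
m = -5 (m = -3 - 1*2 = -3 - 2 = -5)
(m²*(2 - l(z)))*15 = ((-5)²*(2 - (-4 + 2*2)))*15 = (25*(2 - (-4 + 4)))*15 = (25*(2 - 1*0))*15 = (25*(2 + 0))*15 = (25*2)*15 = 50*15 = 750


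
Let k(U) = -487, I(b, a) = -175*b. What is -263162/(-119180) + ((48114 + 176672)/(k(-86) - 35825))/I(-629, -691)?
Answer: 26296078630883/11909190810300 ≈ 2.2080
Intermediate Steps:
-263162/(-119180) + ((48114 + 176672)/(k(-86) - 35825))/I(-629, -691) = -263162/(-119180) + ((48114 + 176672)/(-487 - 35825))/((-175*(-629))) = -263162*(-1/119180) + (224786/(-36312))/110075 = 131581/59590 + (224786*(-1/36312))*(1/110075) = 131581/59590 - 112393/18156*1/110075 = 131581/59590 - 112393/1998521700 = 26296078630883/11909190810300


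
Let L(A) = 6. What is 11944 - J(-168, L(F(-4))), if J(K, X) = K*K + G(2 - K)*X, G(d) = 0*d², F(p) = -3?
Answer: -16280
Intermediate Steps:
G(d) = 0
J(K, X) = K² (J(K, X) = K*K + 0*X = K² + 0 = K²)
11944 - J(-168, L(F(-4))) = 11944 - 1*(-168)² = 11944 - 1*28224 = 11944 - 28224 = -16280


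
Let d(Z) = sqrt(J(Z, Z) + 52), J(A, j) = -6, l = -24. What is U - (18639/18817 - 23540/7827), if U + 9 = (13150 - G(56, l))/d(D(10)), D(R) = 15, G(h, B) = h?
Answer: -1028461204/147280659 + 6547*sqrt(46)/23 ≈ 1923.6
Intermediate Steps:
d(Z) = sqrt(46) (d(Z) = sqrt(-6 + 52) = sqrt(46))
U = -9 + 6547*sqrt(46)/23 (U = -9 + (13150 - 1*56)/(sqrt(46)) = -9 + (13150 - 56)*(sqrt(46)/46) = -9 + 13094*(sqrt(46)/46) = -9 + 6547*sqrt(46)/23 ≈ 1921.6)
U - (18639/18817 - 23540/7827) = (-9 + 6547*sqrt(46)/23) - (18639/18817 - 23540/7827) = (-9 + 6547*sqrt(46)/23) - 1*(-297064727/147280659) = (-9 + 6547*sqrt(46)/23) + 297064727/147280659 = -1028461204/147280659 + 6547*sqrt(46)/23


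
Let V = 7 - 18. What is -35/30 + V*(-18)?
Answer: 1181/6 ≈ 196.83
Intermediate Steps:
V = -11
-35/30 + V*(-18) = -35/30 - 11*(-18) = -35*1/30 + 198 = -7/6 + 198 = 1181/6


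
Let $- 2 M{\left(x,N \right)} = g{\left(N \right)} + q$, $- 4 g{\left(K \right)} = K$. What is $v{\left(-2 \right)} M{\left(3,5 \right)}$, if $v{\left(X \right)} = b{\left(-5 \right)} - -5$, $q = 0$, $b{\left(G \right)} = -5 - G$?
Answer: $\frac{25}{8} \approx 3.125$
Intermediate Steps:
$g{\left(K \right)} = - \frac{K}{4}$
$v{\left(X \right)} = 5$ ($v{\left(X \right)} = \left(-5 - -5\right) - -5 = \left(-5 + 5\right) + 5 = 0 + 5 = 5$)
$M{\left(x,N \right)} = \frac{N}{8}$ ($M{\left(x,N \right)} = - \frac{- \frac{N}{4} + 0}{2} = - \frac{\left(- \frac{1}{4}\right) N}{2} = \frac{N}{8}$)
$v{\left(-2 \right)} M{\left(3,5 \right)} = 5 \cdot \frac{1}{8} \cdot 5 = 5 \cdot \frac{5}{8} = \frac{25}{8}$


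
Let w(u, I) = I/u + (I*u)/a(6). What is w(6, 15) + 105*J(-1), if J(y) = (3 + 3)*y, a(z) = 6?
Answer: -1225/2 ≈ -612.50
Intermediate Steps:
w(u, I) = I/u + I*u/6 (w(u, I) = I/u + (I*u)/6 = I/u + (I*u)*(⅙) = I/u + I*u/6)
J(y) = 6*y
w(6, 15) + 105*J(-1) = (15/6 + (⅙)*15*6) + 105*(6*(-1)) = (15*(⅙) + 15) + 105*(-6) = (5/2 + 15) - 630 = 35/2 - 630 = -1225/2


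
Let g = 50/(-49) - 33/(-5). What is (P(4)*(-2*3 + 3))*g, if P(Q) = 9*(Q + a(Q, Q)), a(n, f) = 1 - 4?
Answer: -36909/245 ≈ -150.65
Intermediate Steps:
a(n, f) = -3
g = 1367/245 (g = 50*(-1/49) - 33*(-⅕) = -50/49 + 33/5 = 1367/245 ≈ 5.5796)
P(Q) = -27 + 9*Q (P(Q) = 9*(Q - 3) = 9*(-3 + Q) = -27 + 9*Q)
(P(4)*(-2*3 + 3))*g = ((-27 + 9*4)*(-2*3 + 3))*(1367/245) = ((-27 + 36)*(-6 + 3))*(1367/245) = (9*(-3))*(1367/245) = -27*1367/245 = -36909/245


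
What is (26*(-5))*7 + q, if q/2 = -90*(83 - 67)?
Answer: -3790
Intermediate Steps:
q = -2880 (q = 2*(-90*(83 - 67)) = 2*(-90*16) = 2*(-1440) = -2880)
(26*(-5))*7 + q = (26*(-5))*7 - 2880 = -130*7 - 2880 = -910 - 2880 = -3790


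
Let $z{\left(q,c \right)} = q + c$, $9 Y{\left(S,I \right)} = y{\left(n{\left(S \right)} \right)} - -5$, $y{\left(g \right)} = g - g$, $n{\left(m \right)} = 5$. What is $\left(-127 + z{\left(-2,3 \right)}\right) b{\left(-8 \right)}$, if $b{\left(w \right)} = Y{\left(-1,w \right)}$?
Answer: $-70$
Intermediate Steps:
$y{\left(g \right)} = 0$
$Y{\left(S,I \right)} = \frac{5}{9}$ ($Y{\left(S,I \right)} = \frac{0 - -5}{9} = \frac{0 + 5}{9} = \frac{1}{9} \cdot 5 = \frac{5}{9}$)
$b{\left(w \right)} = \frac{5}{9}$
$z{\left(q,c \right)} = c + q$
$\left(-127 + z{\left(-2,3 \right)}\right) b{\left(-8 \right)} = \left(-127 + \left(3 - 2\right)\right) \frac{5}{9} = \left(-127 + 1\right) \frac{5}{9} = \left(-126\right) \frac{5}{9} = -70$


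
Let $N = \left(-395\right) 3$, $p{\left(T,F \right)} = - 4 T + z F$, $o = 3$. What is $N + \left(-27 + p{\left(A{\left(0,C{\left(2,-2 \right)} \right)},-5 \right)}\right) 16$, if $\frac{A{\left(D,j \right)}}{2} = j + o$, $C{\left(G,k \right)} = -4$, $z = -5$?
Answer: $-1089$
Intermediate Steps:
$A{\left(D,j \right)} = 6 + 2 j$ ($A{\left(D,j \right)} = 2 \left(j + 3\right) = 2 \left(3 + j\right) = 6 + 2 j$)
$p{\left(T,F \right)} = - 5 F - 4 T$ ($p{\left(T,F \right)} = - 4 T - 5 F = - 5 F - 4 T$)
$N = -1185$
$N + \left(-27 + p{\left(A{\left(0,C{\left(2,-2 \right)} \right)},-5 \right)}\right) 16 = -1185 + \left(-27 - \left(-25 + 4 \left(6 + 2 \left(-4\right)\right)\right)\right) 16 = -1185 + \left(-27 + \left(25 - 4 \left(6 - 8\right)\right)\right) 16 = -1185 + \left(-27 + \left(25 - -8\right)\right) 16 = -1185 + \left(-27 + \left(25 + 8\right)\right) 16 = -1185 + \left(-27 + 33\right) 16 = -1185 + 6 \cdot 16 = -1185 + 96 = -1089$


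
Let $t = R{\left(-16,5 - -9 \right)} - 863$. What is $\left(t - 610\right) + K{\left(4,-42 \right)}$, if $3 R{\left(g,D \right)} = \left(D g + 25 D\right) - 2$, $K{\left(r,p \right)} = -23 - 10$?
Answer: $- \frac{4394}{3} \approx -1464.7$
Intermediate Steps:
$K{\left(r,p \right)} = -33$ ($K{\left(r,p \right)} = -23 - 10 = -33$)
$R{\left(g,D \right)} = - \frac{2}{3} + \frac{25 D}{3} + \frac{D g}{3}$ ($R{\left(g,D \right)} = \frac{\left(D g + 25 D\right) - 2}{3} = \frac{\left(25 D + D g\right) - 2}{3} = \frac{-2 + 25 D + D g}{3} = - \frac{2}{3} + \frac{25 D}{3} + \frac{D g}{3}$)
$t = - \frac{2465}{3}$ ($t = \left(- \frac{2}{3} + \frac{25 \left(5 - -9\right)}{3} + \frac{1}{3} \left(5 - -9\right) \left(-16\right)\right) - 863 = \left(- \frac{2}{3} + \frac{25 \left(5 + 9\right)}{3} + \frac{1}{3} \left(5 + 9\right) \left(-16\right)\right) - 863 = \left(- \frac{2}{3} + \frac{25}{3} \cdot 14 + \frac{1}{3} \cdot 14 \left(-16\right)\right) - 863 = \left(- \frac{2}{3} + \frac{350}{3} - \frac{224}{3}\right) - 863 = \frac{124}{3} - 863 = - \frac{2465}{3} \approx -821.67$)
$\left(t - 610\right) + K{\left(4,-42 \right)} = \left(- \frac{2465}{3} - 610\right) - 33 = - \frac{4295}{3} - 33 = - \frac{4394}{3}$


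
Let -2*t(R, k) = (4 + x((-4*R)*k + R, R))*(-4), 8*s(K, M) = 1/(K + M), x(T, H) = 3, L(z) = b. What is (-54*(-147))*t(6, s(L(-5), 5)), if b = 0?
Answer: 111132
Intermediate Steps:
L(z) = 0
s(K, M) = 1/(8*(K + M))
t(R, k) = 14 (t(R, k) = -(4 + 3)*(-4)/2 = -7*(-4)/2 = -½*(-28) = 14)
(-54*(-147))*t(6, s(L(-5), 5)) = -54*(-147)*14 = 7938*14 = 111132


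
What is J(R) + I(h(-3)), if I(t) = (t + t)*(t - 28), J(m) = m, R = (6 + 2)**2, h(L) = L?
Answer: 250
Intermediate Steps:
R = 64 (R = 8**2 = 64)
I(t) = 2*t*(-28 + t) (I(t) = (2*t)*(-28 + t) = 2*t*(-28 + t))
J(R) + I(h(-3)) = 64 + 2*(-3)*(-28 - 3) = 64 + 2*(-3)*(-31) = 64 + 186 = 250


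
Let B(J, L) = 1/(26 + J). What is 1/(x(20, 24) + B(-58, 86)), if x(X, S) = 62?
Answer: 32/1983 ≈ 0.016137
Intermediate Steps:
1/(x(20, 24) + B(-58, 86)) = 1/(62 + 1/(26 - 58)) = 1/(62 + 1/(-32)) = 1/(62 - 1/32) = 1/(1983/32) = 32/1983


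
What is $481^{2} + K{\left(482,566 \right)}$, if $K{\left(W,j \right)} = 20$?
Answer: $231381$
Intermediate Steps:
$481^{2} + K{\left(482,566 \right)} = 481^{2} + 20 = 231361 + 20 = 231381$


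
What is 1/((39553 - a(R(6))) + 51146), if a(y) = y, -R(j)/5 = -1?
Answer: 1/90694 ≈ 1.1026e-5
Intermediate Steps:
R(j) = 5 (R(j) = -5*(-1) = 5)
1/((39553 - a(R(6))) + 51146) = 1/((39553 - 1*5) + 51146) = 1/((39553 - 5) + 51146) = 1/(39548 + 51146) = 1/90694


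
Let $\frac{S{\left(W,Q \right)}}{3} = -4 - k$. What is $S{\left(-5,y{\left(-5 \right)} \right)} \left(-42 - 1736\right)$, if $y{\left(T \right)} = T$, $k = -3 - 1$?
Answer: $0$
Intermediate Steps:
$k = -4$ ($k = -3 - 1 = -4$)
$S{\left(W,Q \right)} = 0$ ($S{\left(W,Q \right)} = 3 \left(-4 - -4\right) = 3 \left(-4 + 4\right) = 3 \cdot 0 = 0$)
$S{\left(-5,y{\left(-5 \right)} \right)} \left(-42 - 1736\right) = 0 \left(-42 - 1736\right) = 0 \left(-1778\right) = 0$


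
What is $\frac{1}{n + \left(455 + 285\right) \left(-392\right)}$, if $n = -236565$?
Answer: $- \frac{1}{526645} \approx -1.8988 \cdot 10^{-6}$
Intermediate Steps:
$\frac{1}{n + \left(455 + 285\right) \left(-392\right)} = \frac{1}{-236565 + \left(455 + 285\right) \left(-392\right)} = \frac{1}{-236565 + 740 \left(-392\right)} = \frac{1}{-236565 - 290080} = \frac{1}{-526645} = - \frac{1}{526645}$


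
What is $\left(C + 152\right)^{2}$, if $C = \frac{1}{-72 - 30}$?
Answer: $\frac{240343009}{10404} \approx 23101.0$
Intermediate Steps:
$C = - \frac{1}{102}$ ($C = \frac{1}{-102} = - \frac{1}{102} \approx -0.0098039$)
$\left(C + 152\right)^{2} = \left(- \frac{1}{102} + 152\right)^{2} = \left(\frac{15503}{102}\right)^{2} = \frac{240343009}{10404}$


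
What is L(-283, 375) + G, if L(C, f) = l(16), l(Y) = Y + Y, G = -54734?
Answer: -54702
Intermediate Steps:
l(Y) = 2*Y
L(C, f) = 32 (L(C, f) = 2*16 = 32)
L(-283, 375) + G = 32 - 54734 = -54702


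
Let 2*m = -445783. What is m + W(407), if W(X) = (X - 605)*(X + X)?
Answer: -768127/2 ≈ -3.8406e+5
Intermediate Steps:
m = -445783/2 (m = (½)*(-445783) = -445783/2 ≈ -2.2289e+5)
W(X) = 2*X*(-605 + X) (W(X) = (-605 + X)*(2*X) = 2*X*(-605 + X))
m + W(407) = -445783/2 + 2*407*(-605 + 407) = -445783/2 + 2*407*(-198) = -445783/2 - 161172 = -768127/2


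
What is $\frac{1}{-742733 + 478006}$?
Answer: $- \frac{1}{264727} \approx -3.7775 \cdot 10^{-6}$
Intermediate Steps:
$\frac{1}{-742733 + 478006} = \frac{1}{-264727} = - \frac{1}{264727}$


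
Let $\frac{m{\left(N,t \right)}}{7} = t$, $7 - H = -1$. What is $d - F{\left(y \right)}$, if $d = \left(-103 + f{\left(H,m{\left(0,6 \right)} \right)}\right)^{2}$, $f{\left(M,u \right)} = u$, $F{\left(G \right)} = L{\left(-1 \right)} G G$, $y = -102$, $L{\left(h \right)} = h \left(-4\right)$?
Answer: $-37895$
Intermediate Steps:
$L{\left(h \right)} = - 4 h$
$F{\left(G \right)} = 4 G^{2}$ ($F{\left(G \right)} = \left(-4\right) \left(-1\right) G G = 4 G G = 4 G^{2}$)
$H = 8$ ($H = 7 - -1 = 7 + 1 = 8$)
$m{\left(N,t \right)} = 7 t$
$d = 3721$ ($d = \left(-103 + 7 \cdot 6\right)^{2} = \left(-103 + 42\right)^{2} = \left(-61\right)^{2} = 3721$)
$d - F{\left(y \right)} = 3721 - 4 \left(-102\right)^{2} = 3721 - 4 \cdot 10404 = 3721 - 41616 = -37895$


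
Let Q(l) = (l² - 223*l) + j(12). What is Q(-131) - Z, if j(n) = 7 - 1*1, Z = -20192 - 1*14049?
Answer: 80621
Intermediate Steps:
Z = -34241 (Z = -20192 - 14049 = -34241)
j(n) = 6 (j(n) = 7 - 1 = 6)
Q(l) = 6 + l² - 223*l (Q(l) = (l² - 223*l) + 6 = 6 + l² - 223*l)
Q(-131) - Z = (6 + (-131)² - 223*(-131)) - 1*(-34241) = (6 + 17161 + 29213) + 34241 = 46380 + 34241 = 80621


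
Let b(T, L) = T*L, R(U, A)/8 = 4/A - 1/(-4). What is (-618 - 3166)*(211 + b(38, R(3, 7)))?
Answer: -12203400/7 ≈ -1.7433e+6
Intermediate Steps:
R(U, A) = 2 + 32/A (R(U, A) = 8*(4/A - 1/(-4)) = 8*(4/A - 1*(-¼)) = 8*(4/A + ¼) = 8*(¼ + 4/A) = 2 + 32/A)
b(T, L) = L*T
(-618 - 3166)*(211 + b(38, R(3, 7))) = (-618 - 3166)*(211 + (2 + 32/7)*38) = -3784*(211 + (2 + 32*(⅐))*38) = -3784*(211 + (2 + 32/7)*38) = -3784*(211 + (46/7)*38) = -3784*(211 + 1748/7) = -3784*3225/7 = -12203400/7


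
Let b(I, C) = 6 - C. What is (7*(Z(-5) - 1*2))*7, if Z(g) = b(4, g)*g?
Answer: -2793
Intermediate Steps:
Z(g) = g*(6 - g) (Z(g) = (6 - g)*g = g*(6 - g))
(7*(Z(-5) - 1*2))*7 = (7*(-5*(6 - 1*(-5)) - 1*2))*7 = (7*(-5*(6 + 5) - 2))*7 = (7*(-5*11 - 2))*7 = (7*(-55 - 2))*7 = (7*(-57))*7 = -399*7 = -2793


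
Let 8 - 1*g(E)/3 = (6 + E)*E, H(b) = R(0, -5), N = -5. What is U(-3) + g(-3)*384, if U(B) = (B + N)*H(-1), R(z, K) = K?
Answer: 19624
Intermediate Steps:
H(b) = -5
U(B) = 25 - 5*B (U(B) = (B - 5)*(-5) = (-5 + B)*(-5) = 25 - 5*B)
g(E) = 24 - 3*E*(6 + E) (g(E) = 24 - 3*(6 + E)*E = 24 - 3*E*(6 + E))
U(-3) + g(-3)*384 = (25 - 5*(-3)) + (24 - 18*(-3) - 3*(-3)²)*384 = (25 + 15) + (24 + 54 - 3*9)*384 = 40 + (24 + 54 - 27)*384 = 40 + 51*384 = 40 + 19584 = 19624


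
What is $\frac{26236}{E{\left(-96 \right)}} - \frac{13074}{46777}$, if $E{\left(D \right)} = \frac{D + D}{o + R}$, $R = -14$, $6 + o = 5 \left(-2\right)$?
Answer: $\frac{1533947123}{374216} \approx 4099.1$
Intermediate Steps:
$o = -16$ ($o = -6 + 5 \left(-2\right) = -6 - 10 = -16$)
$E{\left(D \right)} = - \frac{D}{15}$ ($E{\left(D \right)} = \frac{D + D}{-16 - 14} = \frac{2 D}{-30} = 2 D \left(- \frac{1}{30}\right) = - \frac{D}{15}$)
$\frac{26236}{E{\left(-96 \right)}} - \frac{13074}{46777} = \frac{26236}{\left(- \frac{1}{15}\right) \left(-96\right)} - \frac{13074}{46777} = \frac{26236}{\frac{32}{5}} - \frac{13074}{46777} = 26236 \cdot \frac{5}{32} - \frac{13074}{46777} = \frac{32795}{8} - \frac{13074}{46777} = \frac{1533947123}{374216}$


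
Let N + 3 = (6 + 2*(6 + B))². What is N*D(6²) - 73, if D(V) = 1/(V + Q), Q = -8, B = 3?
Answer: -1471/28 ≈ -52.536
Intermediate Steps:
N = 573 (N = -3 + (6 + 2*(6 + 3))² = -3 + (6 + 2*9)² = -3 + (6 + 18)² = -3 + 24² = -3 + 576 = 573)
D(V) = 1/(-8 + V) (D(V) = 1/(V - 8) = 1/(-8 + V))
N*D(6²) - 73 = 573/(-8 + 6²) - 73 = 573/(-8 + 36) - 73 = 573/28 - 73 = -1471/28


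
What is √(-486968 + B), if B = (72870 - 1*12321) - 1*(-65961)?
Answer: I*√360458 ≈ 600.38*I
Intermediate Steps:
B = 126510 (B = (72870 - 12321) + 65961 = 60549 + 65961 = 126510)
√(-486968 + B) = √(-486968 + 126510) = √(-360458) = I*√360458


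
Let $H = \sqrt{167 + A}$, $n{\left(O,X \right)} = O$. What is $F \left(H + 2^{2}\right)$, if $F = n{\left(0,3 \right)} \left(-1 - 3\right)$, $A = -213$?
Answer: $0$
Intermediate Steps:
$F = 0$ ($F = 0 \left(-1 - 3\right) = 0 \left(-4\right) = 0$)
$H = i \sqrt{46}$ ($H = \sqrt{167 - 213} = \sqrt{-46} = i \sqrt{46} \approx 6.7823 i$)
$F \left(H + 2^{2}\right) = 0 \left(i \sqrt{46} + 2^{2}\right) = 0 \left(i \sqrt{46} + 4\right) = 0 \left(4 + i \sqrt{46}\right) = 0$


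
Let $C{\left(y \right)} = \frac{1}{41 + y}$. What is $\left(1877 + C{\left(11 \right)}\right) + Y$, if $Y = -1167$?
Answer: $\frac{36921}{52} \approx 710.02$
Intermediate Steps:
$\left(1877 + C{\left(11 \right)}\right) + Y = \left(1877 + \frac{1}{41 + 11}\right) - 1167 = \left(1877 + \frac{1}{52}\right) - 1167 = \frac{97605}{52} - 1167 = \frac{36921}{52}$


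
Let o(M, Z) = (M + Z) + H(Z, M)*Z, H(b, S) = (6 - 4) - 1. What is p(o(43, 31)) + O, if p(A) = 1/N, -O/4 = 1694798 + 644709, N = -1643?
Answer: -15375240005/1643 ≈ -9.3580e+6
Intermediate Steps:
H(b, S) = 1 (H(b, S) = 2 - 1 = 1)
O = -9358028 (O = -4*(1694798 + 644709) = -4*2339507 = -9358028)
o(M, Z) = M + 2*Z (o(M, Z) = (M + Z) + 1*Z = (M + Z) + Z = M + 2*Z)
p(A) = -1/1643 (p(A) = 1/(-1643) = -1/1643)
p(o(43, 31)) + O = -1/1643 - 9358028 = -15375240005/1643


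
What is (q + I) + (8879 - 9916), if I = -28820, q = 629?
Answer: -29228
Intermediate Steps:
(q + I) + (8879 - 9916) = (629 - 28820) + (8879 - 9916) = -28191 - 1037 = -29228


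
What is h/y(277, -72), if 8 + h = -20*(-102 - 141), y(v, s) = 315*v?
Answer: 4852/87255 ≈ 0.055607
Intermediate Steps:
h = 4852 (h = -8 - 20*(-102 - 141) = -8 - 20*(-243) = -8 + 4860 = 4852)
h/y(277, -72) = 4852/((315*277)) = 4852/87255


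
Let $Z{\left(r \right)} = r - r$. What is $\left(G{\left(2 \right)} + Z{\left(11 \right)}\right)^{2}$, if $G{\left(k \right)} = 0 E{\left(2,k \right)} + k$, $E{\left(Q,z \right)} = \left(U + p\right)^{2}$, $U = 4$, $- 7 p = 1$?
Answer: $4$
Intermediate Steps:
$p = - \frac{1}{7}$ ($p = \left(- \frac{1}{7}\right) 1 = - \frac{1}{7} \approx -0.14286$)
$E{\left(Q,z \right)} = \frac{729}{49}$ ($E{\left(Q,z \right)} = \left(4 - \frac{1}{7}\right)^{2} = \left(\frac{27}{7}\right)^{2} = \frac{729}{49}$)
$Z{\left(r \right)} = 0$
$G{\left(k \right)} = k$ ($G{\left(k \right)} = 0 \cdot \frac{729}{49} + k = 0 + k = k$)
$\left(G{\left(2 \right)} + Z{\left(11 \right)}\right)^{2} = \left(2 + 0\right)^{2} = 2^{2} = 4$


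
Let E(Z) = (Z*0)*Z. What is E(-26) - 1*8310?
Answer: -8310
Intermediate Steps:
E(Z) = 0 (E(Z) = 0*Z = 0)
E(-26) - 1*8310 = 0 - 1*8310 = 0 - 8310 = -8310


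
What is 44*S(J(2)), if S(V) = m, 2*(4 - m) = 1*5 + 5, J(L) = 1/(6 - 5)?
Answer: -44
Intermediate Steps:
J(L) = 1 (J(L) = 1/1 = 1)
m = -1 (m = 4 - (1*5 + 5)/2 = 4 - (5 + 5)/2 = 4 - 1/2*10 = 4 - 5 = -1)
S(V) = -1
44*S(J(2)) = 44*(-1) = -44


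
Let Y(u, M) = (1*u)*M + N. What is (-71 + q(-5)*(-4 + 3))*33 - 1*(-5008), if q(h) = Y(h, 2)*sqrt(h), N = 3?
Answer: 2665 + 231*I*sqrt(5) ≈ 2665.0 + 516.53*I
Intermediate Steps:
Y(u, M) = 3 + M*u (Y(u, M) = (1*u)*M + 3 = u*M + 3 = M*u + 3 = 3 + M*u)
q(h) = sqrt(h)*(3 + 2*h) (q(h) = (3 + 2*h)*sqrt(h) = sqrt(h)*(3 + 2*h))
(-71 + q(-5)*(-4 + 3))*33 - 1*(-5008) = (-71 + (sqrt(-5)*(3 + 2*(-5)))*(-4 + 3))*33 - 1*(-5008) = (-71 + ((I*sqrt(5))*(3 - 10))*(-1))*33 + 5008 = (-71 + ((I*sqrt(5))*(-7))*(-1))*33 + 5008 = (-71 - 7*I*sqrt(5)*(-1))*33 + 5008 = (-71 + 7*I*sqrt(5))*33 + 5008 = (-2343 + 231*I*sqrt(5)) + 5008 = 2665 + 231*I*sqrt(5)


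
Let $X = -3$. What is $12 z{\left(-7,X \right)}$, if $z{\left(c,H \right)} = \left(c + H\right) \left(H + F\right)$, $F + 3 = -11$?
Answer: $2040$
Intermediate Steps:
$F = -14$ ($F = -3 - 11 = -14$)
$z{\left(c,H \right)} = \left(-14 + H\right) \left(H + c\right)$ ($z{\left(c,H \right)} = \left(c + H\right) \left(H - 14\right) = \left(H + c\right) \left(-14 + H\right) = \left(-14 + H\right) \left(H + c\right)$)
$12 z{\left(-7,X \right)} = 12 \left(\left(-3\right)^{2} - -42 - -98 - -21\right) = 12 \left(9 + 42 + 98 + 21\right) = 12 \cdot 170 = 2040$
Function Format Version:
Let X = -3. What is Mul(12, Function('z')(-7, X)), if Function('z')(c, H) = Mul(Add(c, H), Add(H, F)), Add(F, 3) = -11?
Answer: 2040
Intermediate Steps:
F = -14 (F = Add(-3, -11) = -14)
Function('z')(c, H) = Mul(Add(-14, H), Add(H, c)) (Function('z')(c, H) = Mul(Add(c, H), Add(H, -14)) = Mul(Add(H, c), Add(-14, H)) = Mul(Add(-14, H), Add(H, c)))
Mul(12, Function('z')(-7, X)) = Mul(12, Add(Pow(-3, 2), Mul(-14, -3), Mul(-14, -7), Mul(-3, -7))) = Mul(12, Add(9, 42, 98, 21)) = Mul(12, 170) = 2040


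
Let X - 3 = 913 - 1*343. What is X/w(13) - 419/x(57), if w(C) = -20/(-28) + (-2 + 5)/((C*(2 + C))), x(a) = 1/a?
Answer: -7668441/332 ≈ -23098.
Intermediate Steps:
w(C) = 5/7 + 3/(C*(2 + C)) (w(C) = -20*(-1/28) + 3*(1/(C*(2 + C))) = 5/7 + 3/(C*(2 + C)))
X = 573 (X = 3 + (913 - 1*343) = 3 + (913 - 343) = 3 + 570 = 573)
X/w(13) - 419/x(57) = 573/(((⅐)*(21 + 5*13² + 10*13)/(13*(2 + 13)))) - 419/(1/57) = 573/(((⅐)*(1/13)*(21 + 5*169 + 130)/15)) - 419/1/57 = 573/(((⅐)*(1/13)*(1/15)*(21 + 845 + 130))) - 419*57 = 573/(((⅐)*(1/13)*(1/15)*996)) - 23883 = 573/(332/455) - 23883 = 573*(455/332) - 23883 = 260715/332 - 23883 = -7668441/332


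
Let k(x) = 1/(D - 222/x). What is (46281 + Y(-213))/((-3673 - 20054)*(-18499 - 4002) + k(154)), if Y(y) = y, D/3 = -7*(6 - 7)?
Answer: 6307128/73093193449 ≈ 8.6289e-5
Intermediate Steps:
D = 21 (D = 3*(-7*(6 - 7)) = 3*(-7*(-1)) = 3*7 = 21)
k(x) = 1/(21 - 222/x)
(46281 + Y(-213))/((-3673 - 20054)*(-18499 - 4002) + k(154)) = (46281 - 213)/((-3673 - 20054)*(-18499 - 4002) + (⅓)*154/(-74 + 7*154)) = 46068/(-23727*(-22501) + (⅓)*154/(-74 + 1078)) = 46068/(533881227 + (⅓)*154/1004) = 46068/(533881227 + (⅓)*154*(1/1004)) = 46068/(533881227 + 77/1506) = 46068/(804025127939/1506) = 46068*(1506/804025127939) = 6307128/73093193449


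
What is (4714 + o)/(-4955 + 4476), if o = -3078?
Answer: -1636/479 ≈ -3.4154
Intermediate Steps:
(4714 + o)/(-4955 + 4476) = (4714 - 3078)/(-4955 + 4476) = 1636/(-479) = 1636*(-1/479) = -1636/479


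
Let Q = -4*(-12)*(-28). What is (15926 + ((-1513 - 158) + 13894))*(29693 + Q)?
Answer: 797996001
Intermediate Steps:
Q = -1344 (Q = 48*(-28) = -1344)
(15926 + ((-1513 - 158) + 13894))*(29693 + Q) = (15926 + ((-1513 - 158) + 13894))*(29693 - 1344) = (15926 + (-1671 + 13894))*28349 = (15926 + 12223)*28349 = 28149*28349 = 797996001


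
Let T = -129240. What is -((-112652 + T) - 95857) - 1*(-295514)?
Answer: 633263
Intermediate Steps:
-((-112652 + T) - 95857) - 1*(-295514) = -((-112652 - 129240) - 95857) - 1*(-295514) = -(-241892 - 95857) + 295514 = -1*(-337749) + 295514 = 337749 + 295514 = 633263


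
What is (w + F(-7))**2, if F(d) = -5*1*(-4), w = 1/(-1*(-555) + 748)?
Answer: 679175721/1697809 ≈ 400.03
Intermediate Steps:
w = 1/1303 (w = 1/(555 + 748) = 1/1303 ≈ 0.00076746)
F(d) = 20 (F(d) = -5*(-4) = 20)
(w + F(-7))**2 = (1/1303 + 20)**2 = (26061/1303)**2 = 679175721/1697809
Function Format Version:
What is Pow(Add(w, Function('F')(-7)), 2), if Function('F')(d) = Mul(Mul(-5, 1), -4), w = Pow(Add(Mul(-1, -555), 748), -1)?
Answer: Rational(679175721, 1697809) ≈ 400.03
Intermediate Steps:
w = Rational(1, 1303) (w = Pow(Add(555, 748), -1) = Pow(1303, -1) = Rational(1, 1303) ≈ 0.00076746)
Function('F')(d) = 20 (Function('F')(d) = Mul(-5, -4) = 20)
Pow(Add(w, Function('F')(-7)), 2) = Pow(Add(Rational(1, 1303), 20), 2) = Pow(Rational(26061, 1303), 2) = Rational(679175721, 1697809)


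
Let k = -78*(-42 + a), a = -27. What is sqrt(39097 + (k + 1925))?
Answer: 6*sqrt(1289) ≈ 215.42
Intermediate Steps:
k = 5382 (k = -78*(-42 - 27) = -78*(-69) = 5382)
sqrt(39097 + (k + 1925)) = sqrt(39097 + (5382 + 1925)) = sqrt(39097 + 7307) = sqrt(46404) = 6*sqrt(1289)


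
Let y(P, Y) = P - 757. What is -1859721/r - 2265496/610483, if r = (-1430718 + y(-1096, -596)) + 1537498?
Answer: -1373039754035/64056149741 ≈ -21.435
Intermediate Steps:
y(P, Y) = -757 + P
r = 104927 (r = (-1430718 + (-757 - 1096)) + 1537498 = (-1430718 - 1853) + 1537498 = -1432571 + 1537498 = 104927)
-1859721/r - 2265496/610483 = -1859721/104927 - 2265496/610483 = -1373039754035/64056149741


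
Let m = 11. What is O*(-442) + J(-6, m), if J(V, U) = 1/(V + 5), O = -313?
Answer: 138345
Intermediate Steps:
J(V, U) = 1/(5 + V)
O*(-442) + J(-6, m) = -313*(-442) + 1/(5 - 6) = 138346 + 1/(-1) = 138346 - 1 = 138345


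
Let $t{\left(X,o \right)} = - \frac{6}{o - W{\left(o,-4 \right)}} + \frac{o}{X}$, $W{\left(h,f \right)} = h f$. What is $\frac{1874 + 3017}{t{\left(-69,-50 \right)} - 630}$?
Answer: $- \frac{42184875}{5427293} \approx -7.7727$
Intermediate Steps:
$W{\left(h,f \right)} = f h$
$t{\left(X,o \right)} = - \frac{6}{5 o} + \frac{o}{X}$ ($t{\left(X,o \right)} = - \frac{6}{o - - 4 o} + \frac{o}{X} = - \frac{6}{o + 4 o} + \frac{o}{X} = - \frac{6}{5 o} + \frac{o}{X}$)
$\frac{1874 + 3017}{t{\left(-69,-50 \right)} - 630} = \frac{1874 + 3017}{\left(- \frac{6}{5 \left(-50\right)} - \frac{50}{-69}\right) - 630} = \frac{4891}{\left(\left(- \frac{6}{5}\right) \left(- \frac{1}{50}\right) - - \frac{50}{69}\right) - 630} = \frac{4891}{\left(\frac{3}{125} + \frac{50}{69}\right) - 630} = \frac{4891}{\frac{6457}{8625} - 630} = \frac{4891}{- \frac{5427293}{8625}} = 4891 \left(- \frac{8625}{5427293}\right) = - \frac{42184875}{5427293}$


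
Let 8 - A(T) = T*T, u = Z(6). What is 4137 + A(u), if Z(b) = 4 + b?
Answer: 4045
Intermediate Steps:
u = 10 (u = 4 + 6 = 10)
A(T) = 8 - T² (A(T) = 8 - T*T = 8 - T²)
4137 + A(u) = 4137 + (8 - 1*10²) = 4137 + (8 - 1*100) = 4137 + (8 - 100) = 4137 - 92 = 4045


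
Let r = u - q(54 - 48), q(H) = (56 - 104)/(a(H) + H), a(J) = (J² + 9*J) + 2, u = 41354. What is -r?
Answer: -2026370/49 ≈ -41355.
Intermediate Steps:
a(J) = 2 + J² + 9*J
q(H) = -48/(2 + H² + 10*H) (q(H) = (56 - 104)/((2 + H² + 9*H) + H) = -48/(2 + H² + 10*H))
r = 2026370/49 (r = 41354 - (-48)/(2 + (54 - 48)² + 10*(54 - 48)) = 41354 - (-48)/(2 + 6² + 10*6) = 41354 - (-48)/(2 + 36 + 60) = 41354 - (-48)/98 = 41354 - 1*(-24/49) = 41354 + 24/49 = 2026370/49 ≈ 41355.)
-r = -1*2026370/49 = -2026370/49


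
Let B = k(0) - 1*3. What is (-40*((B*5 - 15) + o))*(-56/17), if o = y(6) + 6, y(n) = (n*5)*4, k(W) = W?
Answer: 215040/17 ≈ 12649.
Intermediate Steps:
y(n) = 20*n (y(n) = (5*n)*4 = 20*n)
B = -3 (B = 0 - 1*3 = 0 - 3 = -3)
o = 126 (o = 20*6 + 6 = 120 + 6 = 126)
(-40*((B*5 - 15) + o))*(-56/17) = (-40*((-3*5 - 15) + 126))*(-56/17) = (-40*((-15 - 15) + 126))*(-56*1/17) = -40*(-30 + 126)*(-56/17) = -40*96*(-56/17) = -3840*(-56/17) = 215040/17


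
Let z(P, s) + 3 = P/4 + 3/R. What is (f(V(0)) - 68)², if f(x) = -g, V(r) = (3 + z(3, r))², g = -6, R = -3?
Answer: 3844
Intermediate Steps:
z(P, s) = -4 + P/4 (z(P, s) = -3 + (P/4 + 3/(-3)) = -3 + (P*(¼) + 3*(-⅓)) = -3 + (P/4 - 1) = -3 + (-1 + P/4) = -4 + P/4)
V(r) = 1/16 (V(r) = (3 + (-4 + (¼)*3))² = (3 + (-4 + ¾))² = (3 - 13/4)² = (-¼)² = 1/16)
f(x) = 6 (f(x) = -1*(-6) = 6)
(f(V(0)) - 68)² = (6 - 68)² = (-62)² = 3844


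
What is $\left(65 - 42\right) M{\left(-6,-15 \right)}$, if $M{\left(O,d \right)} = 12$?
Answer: $276$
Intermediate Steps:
$\left(65 - 42\right) M{\left(-6,-15 \right)} = \left(65 - 42\right) 12 = 23 \cdot 12 = 276$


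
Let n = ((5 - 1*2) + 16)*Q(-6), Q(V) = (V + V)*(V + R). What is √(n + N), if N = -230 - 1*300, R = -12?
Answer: √3574 ≈ 59.783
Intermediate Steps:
Q(V) = 2*V*(-12 + V) (Q(V) = (V + V)*(V - 12) = (2*V)*(-12 + V) = 2*V*(-12 + V))
n = 4104 (n = ((5 - 1*2) + 16)*(2*(-6)*(-12 - 6)) = ((5 - 2) + 16)*(2*(-6)*(-18)) = (3 + 16)*216 = 19*216 = 4104)
N = -530 (N = -230 - 300 = -530)
√(n + N) = √(4104 - 530) = √3574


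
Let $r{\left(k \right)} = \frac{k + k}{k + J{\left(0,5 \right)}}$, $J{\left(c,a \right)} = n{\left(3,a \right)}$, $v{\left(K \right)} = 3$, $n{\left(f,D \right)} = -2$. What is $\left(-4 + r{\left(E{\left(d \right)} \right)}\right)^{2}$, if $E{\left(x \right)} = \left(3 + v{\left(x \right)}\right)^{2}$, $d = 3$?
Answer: $\frac{1024}{289} \approx 3.5433$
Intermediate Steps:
$E{\left(x \right)} = 36$ ($E{\left(x \right)} = \left(3 + 3\right)^{2} = 6^{2} = 36$)
$J{\left(c,a \right)} = -2$
$r{\left(k \right)} = \frac{2 k}{-2 + k}$ ($r{\left(k \right)} = \frac{k + k}{k - 2} = \frac{2 k}{-2 + k}$)
$\left(-4 + r{\left(E{\left(d \right)} \right)}\right)^{2} = \left(-4 + 2 \cdot 36 \frac{1}{-2 + 36}\right)^{2} = \left(-4 + 2 \cdot 36 \cdot \frac{1}{34}\right)^{2} = \left(-4 + \frac{36}{17}\right)^{2} = \left(- \frac{32}{17}\right)^{2} = \frac{1024}{289}$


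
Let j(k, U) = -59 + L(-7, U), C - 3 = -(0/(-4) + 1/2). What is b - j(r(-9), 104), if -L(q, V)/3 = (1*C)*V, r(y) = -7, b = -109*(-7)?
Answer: 1602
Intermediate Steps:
b = 763
C = 5/2 (C = 3 - (0/(-4) + 1/2) = 3 - (0*(-1/4) + 1*(1/2)) = 3 - (0 + 1/2) = 3 - 1*1/2 = 3 - 1/2 = 5/2 ≈ 2.5000)
L(q, V) = -15*V/2 (L(q, V) = -3*1*(5/2)*V = -15*V/2)
j(k, U) = -59 - 15*U/2
b - j(r(-9), 104) = 763 - (-59 - 15/2*104) = 763 - (-59 - 780) = 763 - 1*(-839) = 763 + 839 = 1602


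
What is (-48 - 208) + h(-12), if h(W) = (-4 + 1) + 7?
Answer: -252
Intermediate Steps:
h(W) = 4 (h(W) = -3 + 7 = 4)
(-48 - 208) + h(-12) = (-48 - 208) + 4 = -256 + 4 = -252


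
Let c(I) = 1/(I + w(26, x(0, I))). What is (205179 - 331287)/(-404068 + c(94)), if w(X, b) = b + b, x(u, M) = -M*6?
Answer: 12408/39757 ≈ 0.31210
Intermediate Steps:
x(u, M) = -6*M
w(X, b) = 2*b
c(I) = -1/(11*I) (c(I) = 1/(I + 2*(-6*I)) = 1/(I - 12*I) = 1/(-11*I) = -1/(11*I))
(205179 - 331287)/(-404068 + c(94)) = (205179 - 331287)/(-404068 - 1/11/94) = -126108/(-404068 - 1/11*1/94) = -126108/(-404068 - 1/1034) = -126108/(-417806313/1034) = -126108*(-1034/417806313) = 12408/39757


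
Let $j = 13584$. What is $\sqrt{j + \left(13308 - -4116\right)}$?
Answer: $4 \sqrt{1938} \approx 176.09$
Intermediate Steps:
$\sqrt{j + \left(13308 - -4116\right)} = \sqrt{13584 + \left(13308 - -4116\right)} = \sqrt{13584 + \left(13308 + 4116\right)} = \sqrt{13584 + 17424} = \sqrt{31008} = 4 \sqrt{1938}$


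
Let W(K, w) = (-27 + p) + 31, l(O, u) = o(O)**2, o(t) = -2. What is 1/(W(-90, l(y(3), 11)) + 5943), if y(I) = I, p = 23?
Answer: 1/5970 ≈ 0.00016750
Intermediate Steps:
l(O, u) = 4 (l(O, u) = (-2)**2 = 4)
W(K, w) = 27 (W(K, w) = (-27 + 23) + 31 = -4 + 31 = 27)
1/(W(-90, l(y(3), 11)) + 5943) = 1/(27 + 5943) = 1/5970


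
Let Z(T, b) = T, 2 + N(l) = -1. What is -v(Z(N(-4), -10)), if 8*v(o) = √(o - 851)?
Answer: -I*√854/8 ≈ -3.6529*I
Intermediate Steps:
N(l) = -3 (N(l) = -2 - 1 = -3)
v(o) = √(-851 + o)/8 (v(o) = √(o - 851)/8 = √(-851 + o)/8)
-v(Z(N(-4), -10)) = -√(-851 - 3)/8 = -√(-854)/8 = -I*√854/8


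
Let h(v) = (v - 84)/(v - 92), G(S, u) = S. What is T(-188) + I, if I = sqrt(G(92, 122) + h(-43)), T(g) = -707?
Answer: -707 + sqrt(188205)/45 ≈ -697.36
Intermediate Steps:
h(v) = (-84 + v)/(-92 + v)
I = sqrt(188205)/45 (I = sqrt(92 + (-84 - 43)/(-92 - 43)) = sqrt(92 - 127/(-135)) = sqrt(92 - 1/135*(-127)) = sqrt(92 + 127/135) = sqrt(12547/135) = sqrt(188205)/45 ≈ 9.6406)
T(-188) + I = -707 + sqrt(188205)/45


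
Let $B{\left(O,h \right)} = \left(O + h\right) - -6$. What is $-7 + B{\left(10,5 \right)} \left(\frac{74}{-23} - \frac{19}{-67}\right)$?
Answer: $- \frac{105728}{1541} \approx -68.61$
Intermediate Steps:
$B{\left(O,h \right)} = 6 + O + h$ ($B{\left(O,h \right)} = \left(O + h\right) + 6 = 6 + O + h$)
$-7 + B{\left(10,5 \right)} \left(\frac{74}{-23} - \frac{19}{-67}\right) = -7 + \left(6 + 10 + 5\right) \left(\frac{74}{-23} - \frac{19}{-67}\right) = -7 + 21 \left(74 \left(- \frac{1}{23}\right) - - \frac{19}{67}\right) = -7 + 21 \left(- \frac{74}{23} + \frac{19}{67}\right) = -7 + 21 \left(- \frac{4521}{1541}\right) = -7 - \frac{94941}{1541} = - \frac{105728}{1541}$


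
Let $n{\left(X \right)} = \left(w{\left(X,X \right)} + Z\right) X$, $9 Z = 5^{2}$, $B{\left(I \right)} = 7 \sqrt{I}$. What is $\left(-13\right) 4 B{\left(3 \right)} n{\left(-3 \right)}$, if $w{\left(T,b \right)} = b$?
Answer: $- \frac{728 \sqrt{3}}{3} \approx -420.31$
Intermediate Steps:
$Z = \frac{25}{9}$ ($Z = \frac{5^{2}}{9} = \frac{1}{9} \cdot 25 = \frac{25}{9} \approx 2.7778$)
$n{\left(X \right)} = X \left(\frac{25}{9} + X\right)$ ($n{\left(X \right)} = \left(X + \frac{25}{9}\right) X = \left(\frac{25}{9} + X\right) X = X \left(\frac{25}{9} + X\right)$)
$\left(-13\right) 4 B{\left(3 \right)} n{\left(-3 \right)} = \left(-13\right) 4 \cdot 7 \sqrt{3} \cdot \frac{1}{9} \left(-3\right) \left(25 + 9 \left(-3\right)\right) = - 52 \cdot 7 \sqrt{3} \cdot \frac{1}{9} \left(-3\right) \left(25 - 27\right) = - 364 \sqrt{3} \cdot \frac{1}{9} \left(-3\right) \left(-2\right) = - 364 \sqrt{3} \cdot \frac{2}{3} = - \frac{728 \sqrt{3}}{3}$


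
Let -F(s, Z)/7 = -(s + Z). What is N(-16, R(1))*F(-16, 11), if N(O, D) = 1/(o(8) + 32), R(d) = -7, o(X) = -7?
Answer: -7/5 ≈ -1.4000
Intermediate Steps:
F(s, Z) = 7*Z + 7*s (F(s, Z) = -(-7)*(s + Z) = -(-7)*(Z + s) = -7*(-Z - s) = 7*Z + 7*s)
N(O, D) = 1/25 (N(O, D) = 1/(-7 + 32) = 1/25)
N(-16, R(1))*F(-16, 11) = (7*11 + 7*(-16))/25 = (77 - 112)/25 = (1/25)*(-35) = -7/5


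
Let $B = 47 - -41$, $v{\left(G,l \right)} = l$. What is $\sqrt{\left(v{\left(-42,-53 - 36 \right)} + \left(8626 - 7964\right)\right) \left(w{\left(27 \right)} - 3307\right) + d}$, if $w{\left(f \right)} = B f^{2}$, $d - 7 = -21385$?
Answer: $3 \sqrt{3871423} \approx 5902.8$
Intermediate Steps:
$B = 88$ ($B = 47 + 41 = 88$)
$d = -21378$ ($d = 7 - 21385 = -21378$)
$w{\left(f \right)} = 88 f^{2}$
$\sqrt{\left(v{\left(-42,-53 - 36 \right)} + \left(8626 - 7964\right)\right) \left(w{\left(27 \right)} - 3307\right) + d} = \sqrt{\left(\left(-53 - 36\right) + \left(8626 - 7964\right)\right) \left(88 \cdot 27^{2} - 3307\right) - 21378} = \sqrt{\left(\left(-53 - 36\right) + 662\right) \left(88 \cdot 729 - 3307\right) - 21378} = \sqrt{\left(-89 + 662\right) \left(64152 - 3307\right) - 21378} = \sqrt{573 \cdot 60845 - 21378} = \sqrt{34864185 - 21378} = \sqrt{34842807} = 3 \sqrt{3871423}$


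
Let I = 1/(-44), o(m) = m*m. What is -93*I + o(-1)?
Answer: 137/44 ≈ 3.1136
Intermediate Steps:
o(m) = m²
I = -1/44 ≈ -0.022727
-93*I + o(-1) = -93*(-1/44) + (-1)² = 93/44 + 1 = 137/44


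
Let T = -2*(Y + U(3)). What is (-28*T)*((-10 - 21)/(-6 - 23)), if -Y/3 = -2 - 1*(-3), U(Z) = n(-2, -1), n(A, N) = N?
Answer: -6944/29 ≈ -239.45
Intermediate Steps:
U(Z) = -1
Y = -3 (Y = -3*(-2 - 1*(-3)) = -3*(-2 + 3) = -3*1 = -3)
T = 8 (T = -2*(-3 - 1) = -2*(-4) = 8)
(-28*T)*((-10 - 21)/(-6 - 23)) = (-28*8)*((-10 - 21)/(-6 - 23)) = -(-6944)/(-29) = -(-6944)*(-1)/29 = -224*31/29 = -6944/29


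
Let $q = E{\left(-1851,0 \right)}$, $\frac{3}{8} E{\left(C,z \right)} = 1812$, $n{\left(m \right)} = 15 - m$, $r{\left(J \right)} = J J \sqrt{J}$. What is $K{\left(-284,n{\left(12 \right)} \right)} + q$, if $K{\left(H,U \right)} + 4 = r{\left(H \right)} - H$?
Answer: $5112 + 161312 i \sqrt{71} \approx 5112.0 + 1.3592 \cdot 10^{6} i$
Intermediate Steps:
$r{\left(J \right)} = J^{\frac{5}{2}}$ ($r{\left(J \right)} = J^{2} \sqrt{J} = J^{\frac{5}{2}}$)
$E{\left(C,z \right)} = 4832$ ($E{\left(C,z \right)} = \frac{8}{3} \cdot 1812 = 4832$)
$q = 4832$
$K{\left(H,U \right)} = -4 + H^{\frac{5}{2}} - H$ ($K{\left(H,U \right)} = -4 + \left(H^{\frac{5}{2}} - H\right) = -4 + H^{\frac{5}{2}} - H$)
$K{\left(-284,n{\left(12 \right)} \right)} + q = \left(-4 + \left(-284\right)^{\frac{5}{2}} - -284\right) + 4832 = \left(-4 + 161312 i \sqrt{71} + 284\right) + 4832 = \left(280 + 161312 i \sqrt{71}\right) + 4832 = 5112 + 161312 i \sqrt{71}$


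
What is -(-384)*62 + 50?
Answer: 23858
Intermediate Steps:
-(-384)*62 + 50 = -384*(-62) + 50 = 23808 + 50 = 23858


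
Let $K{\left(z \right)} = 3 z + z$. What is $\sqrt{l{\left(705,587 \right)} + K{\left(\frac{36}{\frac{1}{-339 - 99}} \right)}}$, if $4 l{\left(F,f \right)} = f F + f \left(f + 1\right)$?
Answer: $\frac{\sqrt{506703}}{2} \approx 355.92$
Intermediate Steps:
$l{\left(F,f \right)} = \frac{F f}{4} + \frac{f \left(1 + f\right)}{4}$ ($l{\left(F,f \right)} = \frac{f F + f \left(f + 1\right)}{4} = \frac{F f + f \left(1 + f\right)}{4} = \frac{F f}{4} + \frac{f \left(1 + f\right)}{4}$)
$K{\left(z \right)} = 4 z$
$\sqrt{l{\left(705,587 \right)} + K{\left(\frac{36}{\frac{1}{-339 - 99}} \right)}} = \sqrt{\frac{1}{4} \cdot 587 \left(1 + 705 + 587\right) + 4 \frac{36}{\frac{1}{-339 - 99}}} = \sqrt{\frac{1}{4} \cdot 587 \cdot 1293 + 4 \frac{36}{\frac{1}{-438}}} = \sqrt{\frac{758991}{4} + 4 \frac{36}{- \frac{1}{438}}} = \sqrt{\frac{758991}{4} + 4 \cdot 36 \left(-438\right)} = \sqrt{\frac{758991}{4} + 4 \left(-15768\right)} = \sqrt{\frac{758991}{4} - 63072} = \sqrt{\frac{506703}{4}} = \frac{\sqrt{506703}}{2}$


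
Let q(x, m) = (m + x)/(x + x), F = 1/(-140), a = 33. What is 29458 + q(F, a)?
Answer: 54297/2 ≈ 27149.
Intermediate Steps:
F = -1/140 ≈ -0.0071429
q(x, m) = (m + x)/(2*x) (q(x, m) = (m + x)/((2*x)) = (m + x)*(1/(2*x)) = (m + x)/(2*x))
29458 + q(F, a) = 29458 + (33 - 1/140)/(2*(-1/140)) = 29458 + (½)*(-140)*(4619/140) = 29458 - 4619/2 = 54297/2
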